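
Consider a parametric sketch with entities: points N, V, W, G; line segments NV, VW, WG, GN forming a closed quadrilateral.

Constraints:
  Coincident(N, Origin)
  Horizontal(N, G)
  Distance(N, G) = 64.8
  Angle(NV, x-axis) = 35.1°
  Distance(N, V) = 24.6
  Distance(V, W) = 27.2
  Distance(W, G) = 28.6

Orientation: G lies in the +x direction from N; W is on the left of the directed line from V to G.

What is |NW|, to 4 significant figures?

51.10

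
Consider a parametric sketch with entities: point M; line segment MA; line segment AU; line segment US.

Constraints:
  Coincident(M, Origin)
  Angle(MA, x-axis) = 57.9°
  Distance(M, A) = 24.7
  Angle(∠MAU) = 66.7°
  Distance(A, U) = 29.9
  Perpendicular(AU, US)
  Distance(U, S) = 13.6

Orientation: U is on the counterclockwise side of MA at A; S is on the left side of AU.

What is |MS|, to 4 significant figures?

22.09

M is at the origin; MA runs at 57.9° with length 24.7, so A = 24.7·(cos 57.9°, sin 57.9°) = (13.13, 20.92). ∠MAU = 66.7°, so AU runs at 57.9° + (180° − 66.7°) = 171.2° from the x-axis; with |AU| = 29.9, U = A + 29.9·(cos 171.2°, sin 171.2°) = (-16.42, 25.50). AU ⟂ US; with |US| = 13.6 on the left of AU, S = U + 13.6·(-0.1530, -0.9882) = (-18.50, 12.06). Then |MS| = |S − M| = 22.09.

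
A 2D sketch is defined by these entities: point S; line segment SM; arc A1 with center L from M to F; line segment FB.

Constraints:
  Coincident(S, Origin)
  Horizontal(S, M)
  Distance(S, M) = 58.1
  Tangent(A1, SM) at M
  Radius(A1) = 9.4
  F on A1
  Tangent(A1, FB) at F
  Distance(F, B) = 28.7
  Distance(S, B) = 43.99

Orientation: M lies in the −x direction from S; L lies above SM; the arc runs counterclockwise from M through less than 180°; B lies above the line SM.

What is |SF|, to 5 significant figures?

50.511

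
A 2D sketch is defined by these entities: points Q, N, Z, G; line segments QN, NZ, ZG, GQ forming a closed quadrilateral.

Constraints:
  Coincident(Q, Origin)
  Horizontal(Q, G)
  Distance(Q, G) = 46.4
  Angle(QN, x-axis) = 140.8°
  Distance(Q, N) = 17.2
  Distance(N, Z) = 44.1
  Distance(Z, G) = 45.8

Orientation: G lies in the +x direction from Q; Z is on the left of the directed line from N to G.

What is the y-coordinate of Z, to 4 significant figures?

38.26

Q is at the origin; Q and G share the same y with |QG| = 46.4 and G in +x, so G = (46.4, 0). QN runs at 140.8° with |QN| = 17.2, so N = (-13.33, 10.87). Z is determined by |NZ| = 44.1 and |ZG| = 45.8 together: it lies at the intersection of circle(N, 44.1) and circle(G, 45.8). With |NG| = 60.71, the foot of the radical line on NG is 29.10 from N and the perpendicular offset is √(44.1² − 29.10²) = 33.14. Taking the left-of-NG solution: Z = (21.23, 38.26).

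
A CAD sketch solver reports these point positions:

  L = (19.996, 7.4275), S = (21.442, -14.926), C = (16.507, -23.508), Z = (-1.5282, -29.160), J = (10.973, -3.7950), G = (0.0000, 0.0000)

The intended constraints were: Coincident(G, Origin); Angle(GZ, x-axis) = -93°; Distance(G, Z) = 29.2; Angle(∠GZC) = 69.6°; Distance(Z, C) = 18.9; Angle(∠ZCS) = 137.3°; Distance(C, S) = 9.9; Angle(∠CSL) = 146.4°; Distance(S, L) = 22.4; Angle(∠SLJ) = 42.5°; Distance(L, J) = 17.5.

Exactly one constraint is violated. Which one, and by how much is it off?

Distance(L, J) = 17.5 — off by 3.10.

G = (0.00, 0.00) ✓; GZ at -93.00° ✓; |GZ| = 29.20 ✓; ∠GZC = 69.60° ✓; |ZC| = 18.90 ✓; ∠ZCS = 137.3° ✓; |CS| = 9.900 ✓; ∠CSL = 146.4° ✓; |SL| = 22.40 ✓; ∠SLJ = 42.50° ✓; |LJ| = 14.40 ✗.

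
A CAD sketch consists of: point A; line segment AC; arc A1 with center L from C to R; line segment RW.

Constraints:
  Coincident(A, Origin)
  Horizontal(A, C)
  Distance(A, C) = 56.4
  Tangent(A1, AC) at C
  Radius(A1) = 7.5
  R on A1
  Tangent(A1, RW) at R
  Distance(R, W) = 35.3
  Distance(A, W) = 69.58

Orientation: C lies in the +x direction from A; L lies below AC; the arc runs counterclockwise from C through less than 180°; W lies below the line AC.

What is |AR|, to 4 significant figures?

49.74

Checks: |LC| = 7.500 ✓; |LR| = 7.500 ✓; ∠(LR, RW) = 90.00° ✓; |RW| = 35.30 ✓; |AW| = 69.58 ✓.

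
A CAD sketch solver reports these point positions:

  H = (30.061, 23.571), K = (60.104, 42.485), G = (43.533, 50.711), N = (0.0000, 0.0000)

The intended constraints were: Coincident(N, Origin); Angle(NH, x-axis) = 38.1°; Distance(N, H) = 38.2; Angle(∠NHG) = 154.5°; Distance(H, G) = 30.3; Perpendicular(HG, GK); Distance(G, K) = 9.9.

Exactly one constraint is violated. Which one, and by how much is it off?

Distance(G, K) = 9.9 — off by 8.60.

N = (0.00, 0.00) ✓; NH at 38.10° ✓; |NH| = 38.20 ✓; ∠NHG = 154.5° ✓; |HG| = 30.30 ✓; ∠(HG, GK) = 90.00° ✓; |GK| = 18.50 ✗.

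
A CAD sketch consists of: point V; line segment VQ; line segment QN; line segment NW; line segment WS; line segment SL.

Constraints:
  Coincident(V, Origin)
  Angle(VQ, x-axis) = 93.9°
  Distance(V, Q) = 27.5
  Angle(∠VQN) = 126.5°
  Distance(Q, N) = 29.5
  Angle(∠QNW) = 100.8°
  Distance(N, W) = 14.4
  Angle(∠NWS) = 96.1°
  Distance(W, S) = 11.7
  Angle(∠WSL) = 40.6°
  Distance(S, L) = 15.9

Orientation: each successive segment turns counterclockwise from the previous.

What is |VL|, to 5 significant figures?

49.296

V is at the origin; VQ runs at 93.9° with length 27.5, so Q = (-1.8704, 27.436). ∠VQN = 126.5° gives QN at 147.40° from the x-axis; with |QN| = 29.5, N = (-26.723, 43.330). ∠QNW = 100.8° gives NW at -133.40° from the x-axis; with |NW| = 14.4, W = (-36.617, 32.867). ∠NWS = 96.1° gives WS at -49.500° from the x-axis; with |WS| = 11.7, S = (-29.018, 23.971). ∠WSL = 40.6° gives SL at 89.900° from the x-axis; with |SL| = 15.9, L = (-28.991, 39.871). Then |VL| = |L − V| = 49.296.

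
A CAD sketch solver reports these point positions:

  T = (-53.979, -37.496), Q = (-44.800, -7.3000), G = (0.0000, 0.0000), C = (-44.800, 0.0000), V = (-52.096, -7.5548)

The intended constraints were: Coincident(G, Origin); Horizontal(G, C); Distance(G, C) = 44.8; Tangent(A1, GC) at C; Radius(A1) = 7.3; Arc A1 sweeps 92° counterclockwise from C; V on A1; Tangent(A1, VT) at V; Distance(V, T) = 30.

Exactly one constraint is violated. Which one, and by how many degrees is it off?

Tangent(A1, VT) at V — off by 5.60°.

G = (0.00, 0.00) ✓; G.y = 0.00, C.y = 0.00 ✓; |GC| = 44.80 ✓; ∠(QC, CG) = 90.00° ✓; |QC| = 7.300 ✓; bearing(Q→V) − bearing(Q→C) = 92.00° ✓; |QV| = 7.300 ✓; ∠(QV, VT) = 95.60° ✗; |VT| = 30.00 ✓.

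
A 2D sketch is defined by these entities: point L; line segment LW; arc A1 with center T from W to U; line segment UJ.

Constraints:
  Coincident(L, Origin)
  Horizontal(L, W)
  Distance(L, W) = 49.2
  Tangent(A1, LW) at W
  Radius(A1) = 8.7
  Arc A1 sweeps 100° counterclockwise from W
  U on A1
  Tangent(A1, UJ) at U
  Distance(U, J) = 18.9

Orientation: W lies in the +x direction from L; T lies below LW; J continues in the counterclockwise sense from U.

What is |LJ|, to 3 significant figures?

52.5

L is at the origin; L and W share the same y with |LW| = 49.2 and W on the +x side, so W = (49.2, 0.00). The tangent condition forces TW to be normal to LW, so T = W + (0, -8.7) = (49.2, -8.70). On A1, W sits at bearing 90° from T; a 100° counterclockwise sweep puts U at bearing 190°, so U = T + 8.7·(cos 190°, sin 190°) = (40.6, -10.2). Tangency of A1 to UJ means the radius TU is perpendicular to UJ, so UJ runs along (−sin 190°, cos 190°); with |UJ| = 18.9, J = (43.9, -28.8). Then |LJ| = |J − L| = 52.5.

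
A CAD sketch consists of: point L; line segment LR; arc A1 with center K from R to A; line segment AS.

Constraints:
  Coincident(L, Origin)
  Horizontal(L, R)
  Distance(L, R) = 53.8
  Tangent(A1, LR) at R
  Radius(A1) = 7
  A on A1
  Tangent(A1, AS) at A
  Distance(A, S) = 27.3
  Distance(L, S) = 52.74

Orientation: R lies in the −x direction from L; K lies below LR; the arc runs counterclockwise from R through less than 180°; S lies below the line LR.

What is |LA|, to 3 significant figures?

60.3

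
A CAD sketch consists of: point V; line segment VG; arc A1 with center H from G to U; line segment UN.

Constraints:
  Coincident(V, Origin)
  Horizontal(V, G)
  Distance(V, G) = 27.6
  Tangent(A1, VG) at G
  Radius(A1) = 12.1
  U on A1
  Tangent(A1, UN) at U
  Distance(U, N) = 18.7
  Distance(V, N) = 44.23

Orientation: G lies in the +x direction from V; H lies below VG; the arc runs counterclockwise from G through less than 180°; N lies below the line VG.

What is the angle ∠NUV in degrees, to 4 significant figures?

170.5°

V is at the origin; V and G share the same y with |VG| = 27.6 and G on the +x side, so G = (27.60, 0.000). The tangent condition forces HG to be normal to VG, so H = G + (0, -12.1) = (27.60, -12.10). Since HU ⟂ UN (tangency), |HN| = √(12.1² + 18.7²) = 22.27 regardless of where U sits on A1. So N lies on both circle(V, 44.23) and circle(H, 22.27); the below-VG intersection is N = (27.84, -34.37). U is the foot of the tangent from N: U = (17.51, -18.78).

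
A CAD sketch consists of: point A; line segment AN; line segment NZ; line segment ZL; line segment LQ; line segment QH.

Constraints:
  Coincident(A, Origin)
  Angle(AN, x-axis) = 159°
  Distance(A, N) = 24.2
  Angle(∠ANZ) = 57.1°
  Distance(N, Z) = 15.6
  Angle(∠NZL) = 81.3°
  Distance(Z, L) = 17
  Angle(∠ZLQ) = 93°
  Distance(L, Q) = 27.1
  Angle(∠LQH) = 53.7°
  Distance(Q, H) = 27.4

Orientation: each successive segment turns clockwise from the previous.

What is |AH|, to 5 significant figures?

27.971

A is at the origin; AN runs at 159.0° with length 24.2, so N = (-22.593, 8.6725). ∠ANZ = 57.1° gives NZ at 36.100° from the x-axis; with |NZ| = 15.6, Z = (-9.9880, 17.864). ∠NZL = 81.3° gives ZL at -62.600° from the x-axis; with |ZL| = 17.0, L = (-2.1646, 2.7711). ∠ZLQ = 93.0° gives LQ at -149.60° from the x-axis; with |LQ| = 27.1, Q = (-25.539, -10.942). ∠LQH = 53.7° gives QH at 84.100° from the x-axis; with |QH| = 27.4, H = (-22.722, 16.312). Then |AH| = |H − A| = 27.971.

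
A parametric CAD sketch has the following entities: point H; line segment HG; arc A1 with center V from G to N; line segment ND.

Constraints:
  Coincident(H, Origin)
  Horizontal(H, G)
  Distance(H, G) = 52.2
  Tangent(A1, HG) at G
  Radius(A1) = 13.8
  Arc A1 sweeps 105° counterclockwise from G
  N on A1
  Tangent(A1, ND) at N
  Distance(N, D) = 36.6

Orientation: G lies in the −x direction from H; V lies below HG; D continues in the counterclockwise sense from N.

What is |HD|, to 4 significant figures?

76.96

H is at the origin; HG is horizontal with |HG| = 52.2 and G on the −x side, so G = (-52.20, 0.000). Since A1 is tangent to HG there, VG ⟂ HG, so V = G + (0, -13.8) = (-52.20, -13.80). On A1, G sits at bearing 90° from V; a 105° counterclockwise sweep puts N at bearing 195°, so N = V + 13.8·(cos 195°, sin 195°) = (-65.53, -17.37). Tangency of A1 to ND means the radius VN is perpendicular to ND, so ND runs along (−sin 195°, cos 195°); with |ND| = 36.6, D = (-56.06, -52.72). Then |HD| = |D − H| = 76.96.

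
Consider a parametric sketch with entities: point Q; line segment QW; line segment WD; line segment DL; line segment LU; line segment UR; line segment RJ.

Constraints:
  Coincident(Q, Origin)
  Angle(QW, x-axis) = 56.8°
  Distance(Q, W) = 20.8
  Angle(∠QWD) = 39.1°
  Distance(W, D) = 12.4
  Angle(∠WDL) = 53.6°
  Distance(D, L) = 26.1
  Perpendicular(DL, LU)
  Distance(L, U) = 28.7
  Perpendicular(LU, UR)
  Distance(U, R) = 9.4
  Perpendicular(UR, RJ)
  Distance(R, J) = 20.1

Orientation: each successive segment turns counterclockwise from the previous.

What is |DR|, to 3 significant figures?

33.2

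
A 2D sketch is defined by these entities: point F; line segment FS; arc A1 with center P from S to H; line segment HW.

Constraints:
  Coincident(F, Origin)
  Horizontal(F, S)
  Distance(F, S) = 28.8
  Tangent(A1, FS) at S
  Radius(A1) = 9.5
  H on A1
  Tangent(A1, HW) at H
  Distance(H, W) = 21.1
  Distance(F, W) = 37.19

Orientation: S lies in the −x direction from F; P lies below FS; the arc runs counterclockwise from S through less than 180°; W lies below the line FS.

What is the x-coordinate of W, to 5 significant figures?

-20.433

Checks: F.y = 0.00, S.y = 0.00 ✓; |PH| = 9.500 ✓; ∠(PH, HW) = 90.00° ✓; |HW| = 21.10 ✓; |FW| = 37.19 ✓.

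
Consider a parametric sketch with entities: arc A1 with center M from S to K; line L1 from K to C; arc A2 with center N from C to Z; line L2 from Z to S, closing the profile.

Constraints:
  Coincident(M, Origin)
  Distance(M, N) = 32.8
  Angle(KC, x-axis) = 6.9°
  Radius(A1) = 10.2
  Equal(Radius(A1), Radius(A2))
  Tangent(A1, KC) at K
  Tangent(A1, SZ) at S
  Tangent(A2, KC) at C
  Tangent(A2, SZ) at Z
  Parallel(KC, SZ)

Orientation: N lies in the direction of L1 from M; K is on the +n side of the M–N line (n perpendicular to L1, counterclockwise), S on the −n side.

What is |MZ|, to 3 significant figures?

34.3

The slot axis is L1's direction at 6.9°, so u = (cos 6.9°, sin 6.9°) = (0.993, 0.120) and n = (−sin 6.9°, cos 6.9°) = (-0.120, 0.993). M is at the origin and N lies 32.8 along u from M, so N = 32.8·u = (32.6, 3.94). Tangency of A1 to both parallel lines with radius 10.2 puts K and S at M ± 10.2·n: K = (-1.23, 10.1), S = (1.23, -10.1). Equal radii place C and Z the same way about N: C = N + 10.2·n = (31.3, 14.1), Z = N − 10.2·n = (33.8, -6.19). Then |MZ| = |Z − M| = 34.3.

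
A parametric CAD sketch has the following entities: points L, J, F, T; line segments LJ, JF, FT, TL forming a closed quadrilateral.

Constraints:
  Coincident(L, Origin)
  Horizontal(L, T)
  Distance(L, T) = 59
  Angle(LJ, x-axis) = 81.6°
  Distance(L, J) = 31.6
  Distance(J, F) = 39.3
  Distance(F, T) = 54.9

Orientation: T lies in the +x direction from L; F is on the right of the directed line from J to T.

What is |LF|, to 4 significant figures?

9.308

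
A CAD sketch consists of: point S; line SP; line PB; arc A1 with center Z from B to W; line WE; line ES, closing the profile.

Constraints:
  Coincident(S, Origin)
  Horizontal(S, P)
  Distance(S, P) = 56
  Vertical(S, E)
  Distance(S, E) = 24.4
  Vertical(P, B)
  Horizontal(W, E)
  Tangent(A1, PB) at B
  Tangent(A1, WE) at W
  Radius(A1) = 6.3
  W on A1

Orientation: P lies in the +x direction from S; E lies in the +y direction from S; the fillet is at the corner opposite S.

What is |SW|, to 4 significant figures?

55.37

S is at the origin; SP is horizontal with |SP| = 56.0 and P on the +x side, so P = (56.00, 0.000). SE is vertical with |SE| = 24.4 and E on the +y side, so E = (0.000, 24.40). The virtual corner opposite S is at (56.00, 24.40). Since A1 is tangent to PB there, ZB ⟂ PB and tangency of A1 to WE means the radius ZW is perpendicular to WE, with radius 6.3, so the center Z sits 6.3 in from both sides at Z = (49.70, 18.10). That places the tangent points at B = (56.00, 18.10) on PB and W = (49.70, 24.40) on WE. Then |SW| = |W − S| = 55.37.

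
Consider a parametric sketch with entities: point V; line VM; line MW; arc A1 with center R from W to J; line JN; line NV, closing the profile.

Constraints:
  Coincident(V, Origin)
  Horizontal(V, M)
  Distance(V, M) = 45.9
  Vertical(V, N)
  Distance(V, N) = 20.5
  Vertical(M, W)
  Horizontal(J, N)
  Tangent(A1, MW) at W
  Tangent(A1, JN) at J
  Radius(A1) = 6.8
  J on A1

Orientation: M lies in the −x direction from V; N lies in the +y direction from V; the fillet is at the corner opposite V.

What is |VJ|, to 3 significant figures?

44.1

V is at the origin; VM is horizontal with |VM| = 45.9 and M on the −x side, so M = (-45.9, 0.00). V and N share the same x with |VN| = 20.5 and N on the +y side, so N = (0.00, 20.5). The virtual corner opposite V is at (-45.9, 20.5). Tangency of A1 to MW means the radius RW is perpendicular to MW and tangency of A1 to JN means the radius RJ is perpendicular to JN, with radius 6.8, so the center R sits 6.8 in from both sides at R = (-39.1, 13.7). That places the tangent points at W = (-45.9, 13.7) on MW and J = (-39.1, 20.5) on JN. Then |VJ| = |J − V| = 44.1.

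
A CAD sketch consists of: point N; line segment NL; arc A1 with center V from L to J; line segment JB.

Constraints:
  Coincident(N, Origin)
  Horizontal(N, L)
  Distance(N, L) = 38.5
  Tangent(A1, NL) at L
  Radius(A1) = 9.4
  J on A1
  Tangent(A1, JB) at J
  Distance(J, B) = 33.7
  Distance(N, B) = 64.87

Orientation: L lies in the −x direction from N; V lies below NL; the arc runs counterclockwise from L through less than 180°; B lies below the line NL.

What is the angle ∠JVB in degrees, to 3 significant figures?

74.4°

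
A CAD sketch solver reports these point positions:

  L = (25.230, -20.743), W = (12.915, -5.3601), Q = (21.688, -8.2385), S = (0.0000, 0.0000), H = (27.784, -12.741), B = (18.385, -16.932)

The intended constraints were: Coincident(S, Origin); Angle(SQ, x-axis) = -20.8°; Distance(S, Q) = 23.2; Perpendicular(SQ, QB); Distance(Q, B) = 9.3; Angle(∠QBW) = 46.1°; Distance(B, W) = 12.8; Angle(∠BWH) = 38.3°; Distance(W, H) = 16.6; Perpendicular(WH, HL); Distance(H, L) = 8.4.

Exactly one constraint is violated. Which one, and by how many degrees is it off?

Perpendicular(WH, HL) — off by 8.70°.

S = (0.00, 0.00) ✓; SQ at -20.80° ✓; |SQ| = 23.20 ✓; ∠(SQ, QB) = 90.00° ✓; |QB| = 9.300 ✓; ∠QBW = 46.10° ✓; |BW| = 12.80 ✓; ∠BWH = 38.30° ✓; |WH| = 16.60 ✓; ∠(WH, HL) = 81.30° ✗; |HL| = 8.400 ✓.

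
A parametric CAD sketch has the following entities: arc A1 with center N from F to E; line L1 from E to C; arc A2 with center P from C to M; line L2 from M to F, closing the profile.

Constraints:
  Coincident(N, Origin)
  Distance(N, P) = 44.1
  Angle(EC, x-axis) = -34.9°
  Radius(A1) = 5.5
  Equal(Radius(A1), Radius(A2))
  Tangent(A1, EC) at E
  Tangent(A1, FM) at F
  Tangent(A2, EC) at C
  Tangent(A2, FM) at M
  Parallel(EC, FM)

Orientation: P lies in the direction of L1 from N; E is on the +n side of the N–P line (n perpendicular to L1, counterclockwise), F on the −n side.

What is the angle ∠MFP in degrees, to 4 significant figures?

7.109°

The slot axis is L1's direction at -34.9°, so u = (cos -34.9°, sin -34.9°) = (0.8202, -0.5721) and n = (−sin -34.9°, cos -34.9°) = (0.5721, 0.8202). N is at the origin and P lies 44.1 along u from N, so P = 44.1·u = (36.17, -25.23). Tangency of A1 to both parallel lines with radius 5.5 puts E and F at N ± 5.5·n: E = (3.147, 4.511), F = (-3.147, -4.511). Equal radii place C and M the same way about P: C = P + 5.5·n = (39.32, -20.72), M = P − 5.5·n = (33.02, -29.74). Then cos ∠MFP = FM·FP / (|FM||FP|), giving 7.109°.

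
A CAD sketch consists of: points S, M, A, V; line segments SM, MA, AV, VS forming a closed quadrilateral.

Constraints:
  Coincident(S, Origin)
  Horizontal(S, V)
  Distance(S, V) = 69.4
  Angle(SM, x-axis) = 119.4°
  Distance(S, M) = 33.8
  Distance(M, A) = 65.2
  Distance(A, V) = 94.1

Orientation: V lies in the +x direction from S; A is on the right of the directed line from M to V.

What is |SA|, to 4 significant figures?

39.86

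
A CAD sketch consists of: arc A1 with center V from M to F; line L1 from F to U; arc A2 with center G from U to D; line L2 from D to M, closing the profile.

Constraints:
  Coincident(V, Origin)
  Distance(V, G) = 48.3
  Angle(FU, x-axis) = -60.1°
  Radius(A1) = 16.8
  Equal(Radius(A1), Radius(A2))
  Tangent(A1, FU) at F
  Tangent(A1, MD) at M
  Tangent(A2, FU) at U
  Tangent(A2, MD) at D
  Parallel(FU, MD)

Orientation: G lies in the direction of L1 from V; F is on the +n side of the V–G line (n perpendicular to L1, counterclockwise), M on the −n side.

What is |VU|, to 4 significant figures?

51.14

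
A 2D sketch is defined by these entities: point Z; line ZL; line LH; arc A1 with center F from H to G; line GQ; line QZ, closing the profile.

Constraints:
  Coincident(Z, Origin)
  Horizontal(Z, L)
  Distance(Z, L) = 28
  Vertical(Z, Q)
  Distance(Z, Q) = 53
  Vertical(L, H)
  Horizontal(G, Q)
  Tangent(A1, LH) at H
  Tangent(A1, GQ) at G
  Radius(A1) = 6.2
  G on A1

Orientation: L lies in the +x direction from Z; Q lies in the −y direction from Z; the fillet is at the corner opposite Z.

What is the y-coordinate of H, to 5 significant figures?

-46.800

Z is at the origin; ZL is horizontal with |ZL| = 28.0 and L on the +x side, so L = (28.000, 0.0000). ZQ is vertical with |ZQ| = 53.0 and Q on the −y side, so Q = (0.0000, -53.000). The virtual corner opposite Z is at (28.000, -53.000). The tangent condition forces FH to be normal to LH and the tangent condition forces FG to be normal to GQ, with radius 6.2, so the center F sits 6.2 in from both sides at F = (21.800, -46.800). That places the tangent points at H = (28.000, -46.800) on LH and G = (21.800, -53.000) on GQ. So H.y = -46.800.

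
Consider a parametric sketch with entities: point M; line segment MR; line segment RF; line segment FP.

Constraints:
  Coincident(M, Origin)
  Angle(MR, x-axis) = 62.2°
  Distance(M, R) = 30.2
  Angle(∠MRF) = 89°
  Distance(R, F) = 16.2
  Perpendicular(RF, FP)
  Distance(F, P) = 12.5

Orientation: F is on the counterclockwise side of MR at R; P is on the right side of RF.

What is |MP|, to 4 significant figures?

45.48

M is at the origin; MR runs at 62.2° with length 30.2, so R = 30.2·(cos 62.2°, sin 62.2°) = (14.08, 26.71). ∠MRF = 89.0°, so RF runs at 62.2° + (180° − 89.0°) = 153.2° from the x-axis; with |RF| = 16.2, F = R + 16.2·(cos 153.2°, sin 153.2°) = (-0.3750, 34.02). RF is perpendicular to FP; with |FP| = 12.5 on the right of RF, P = F + 12.5·(0.4509, 0.8926) = (5.261, 45.18). Then |MP| = |P − M| = 45.48.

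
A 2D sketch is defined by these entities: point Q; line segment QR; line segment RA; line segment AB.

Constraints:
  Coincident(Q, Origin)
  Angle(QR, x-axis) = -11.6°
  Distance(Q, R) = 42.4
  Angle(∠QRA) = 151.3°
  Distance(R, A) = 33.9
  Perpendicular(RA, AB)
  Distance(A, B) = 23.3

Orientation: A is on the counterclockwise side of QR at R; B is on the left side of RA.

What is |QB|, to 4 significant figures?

71.15

∠QRA = 151.3°, so RA runs at -11.6° + (180° − 151.3°) = 17.10° from the x-axis; with |RA| = 33.9, A = R + 33.9·(cos 17.10°, sin 17.10°) = (73.94, 1.442). RA ⟂ AB; with |AB| = 23.3 on the left of RA, B = A + 23.3·(-0.2940, 0.9558) = (67.08, 23.71). Then |QB| = |B − Q| = 71.15.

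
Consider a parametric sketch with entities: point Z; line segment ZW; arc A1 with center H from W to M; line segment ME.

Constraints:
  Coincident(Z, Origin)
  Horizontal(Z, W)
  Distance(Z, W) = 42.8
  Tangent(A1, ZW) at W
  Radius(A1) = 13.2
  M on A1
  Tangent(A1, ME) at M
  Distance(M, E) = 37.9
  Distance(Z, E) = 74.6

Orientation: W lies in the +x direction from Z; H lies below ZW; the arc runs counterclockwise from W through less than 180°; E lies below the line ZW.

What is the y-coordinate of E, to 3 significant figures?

-51.8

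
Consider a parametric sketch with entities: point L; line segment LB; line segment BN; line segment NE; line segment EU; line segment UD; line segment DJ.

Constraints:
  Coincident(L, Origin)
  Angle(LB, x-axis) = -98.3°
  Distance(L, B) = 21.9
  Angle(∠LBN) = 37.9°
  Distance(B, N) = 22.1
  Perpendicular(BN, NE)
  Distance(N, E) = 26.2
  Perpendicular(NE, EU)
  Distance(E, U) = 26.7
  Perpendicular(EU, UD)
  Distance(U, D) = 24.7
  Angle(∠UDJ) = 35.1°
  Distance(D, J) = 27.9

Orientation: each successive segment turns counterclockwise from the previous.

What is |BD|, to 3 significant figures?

4.84

The perpendicularity gives EU at right angles to NE, so EU runs at -136°; with |EU| = 26.7, U = (-24.6, -5.94). The perpendicularity gives UD at right angles to EU, so UD runs at -46.2°; with |UD| = 24.7, D = (-7.52, -23.8). Then |BD| = |D − B| = 4.84.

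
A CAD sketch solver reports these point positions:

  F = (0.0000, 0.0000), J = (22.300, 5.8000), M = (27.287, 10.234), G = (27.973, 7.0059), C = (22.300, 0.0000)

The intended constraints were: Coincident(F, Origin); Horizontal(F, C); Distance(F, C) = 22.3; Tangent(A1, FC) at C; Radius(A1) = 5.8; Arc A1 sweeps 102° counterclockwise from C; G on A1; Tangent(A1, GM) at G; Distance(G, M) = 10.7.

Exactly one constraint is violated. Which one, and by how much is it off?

Distance(G, M) = 10.7 — off by 7.40.

F = (0.00, 0.00) ✓; F.y = 0.00, C.y = 0.00 ✓; |FC| = 22.30 ✓; ∠(JC, CF) = 90.00° ✓; |JC| = 5.800 ✓; bearing(J→G) − bearing(J→C) = 102.0° ✓; |JG| = 5.800 ✓; ∠(JG, GM) = 90.00° ✓; |GM| = 3.300 ✗.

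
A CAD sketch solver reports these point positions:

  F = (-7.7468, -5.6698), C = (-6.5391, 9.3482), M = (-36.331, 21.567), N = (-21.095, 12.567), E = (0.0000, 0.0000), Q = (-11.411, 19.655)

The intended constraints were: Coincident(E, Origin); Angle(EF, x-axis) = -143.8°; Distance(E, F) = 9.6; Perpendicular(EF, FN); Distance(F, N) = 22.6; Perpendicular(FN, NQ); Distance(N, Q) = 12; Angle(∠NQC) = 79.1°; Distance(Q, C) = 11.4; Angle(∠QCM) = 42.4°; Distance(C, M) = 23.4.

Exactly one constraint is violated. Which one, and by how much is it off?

Distance(C, M) = 23.4 — off by 8.80.

E = (0.00, 0.00) ✓; EF at -143.8° ✓; |EF| = 9.600 ✓; ∠(EF, FN) = 90.00° ✓; |FN| = 22.60 ✓; ∠(FN, NQ) = 90.00° ✓; |NQ| = 12.00 ✓; ∠NQC = 79.10° ✓; |QC| = 11.40 ✓; ∠QCM = 42.40° ✓; |CM| = 32.20 ✗.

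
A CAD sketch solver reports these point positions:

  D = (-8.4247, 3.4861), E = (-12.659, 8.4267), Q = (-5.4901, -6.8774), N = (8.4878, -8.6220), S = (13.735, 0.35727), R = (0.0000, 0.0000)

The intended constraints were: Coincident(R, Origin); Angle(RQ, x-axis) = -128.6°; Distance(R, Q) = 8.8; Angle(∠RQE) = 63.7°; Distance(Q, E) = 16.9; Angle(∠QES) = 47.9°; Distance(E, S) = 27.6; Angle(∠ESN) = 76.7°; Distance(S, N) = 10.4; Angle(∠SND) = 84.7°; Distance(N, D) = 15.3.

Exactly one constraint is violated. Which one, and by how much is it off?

Distance(N, D) = 15.3 — off by 5.50.

R = (0.00, 0.00) ✓; RQ at -128.6° ✓; |RQ| = 8.800 ✓; ∠RQE = 63.70° ✓; |QE| = 16.90 ✓; ∠QES = 47.90° ✓; |ES| = 27.60 ✓; ∠ESN = 76.70° ✓; |SN| = 10.40 ✓; ∠SND = 84.70° ✓; |ND| = 20.80 ✗.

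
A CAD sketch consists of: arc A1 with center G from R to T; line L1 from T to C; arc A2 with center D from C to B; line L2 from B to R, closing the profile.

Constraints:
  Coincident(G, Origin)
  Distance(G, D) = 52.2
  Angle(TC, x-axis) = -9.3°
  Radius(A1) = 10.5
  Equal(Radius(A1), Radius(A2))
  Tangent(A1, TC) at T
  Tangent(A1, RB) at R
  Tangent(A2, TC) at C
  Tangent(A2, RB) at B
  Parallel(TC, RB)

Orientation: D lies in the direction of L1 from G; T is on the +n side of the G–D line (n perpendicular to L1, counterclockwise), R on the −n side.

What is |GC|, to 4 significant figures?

53.25

The slot axis is L1's direction at -9.3°, so u = (cos -9.3°, sin -9.3°) = (0.9869, -0.1616) and n = (−sin -9.3°, cos -9.3°) = (0.1616, 0.9869). G is at the origin and D lies 52.2 along u from G, so D = 52.2·u = (51.51, -8.436). Tangency of A1 to both parallel lines with radius 10.5 puts T and R at G ± 10.5·n: T = (1.697, 10.36), R = (-1.697, -10.36). Equal radii place C and B the same way about D: C = D + 10.5·n = (53.21, 1.926), B = D − 10.5·n = (49.82, -18.80). Then |GC| = |C − G| = 53.25.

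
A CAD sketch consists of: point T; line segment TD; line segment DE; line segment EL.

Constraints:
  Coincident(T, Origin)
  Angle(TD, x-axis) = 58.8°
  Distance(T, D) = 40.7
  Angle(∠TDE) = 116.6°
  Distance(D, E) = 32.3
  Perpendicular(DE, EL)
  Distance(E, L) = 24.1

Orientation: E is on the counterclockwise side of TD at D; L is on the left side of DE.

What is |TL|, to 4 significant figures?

52.00

T is at the origin; TD runs at 58.8° with length 40.7, so D = 40.7·(cos 58.8°, sin 58.8°) = (21.08, 34.81). ∠TDE = 116.6°, so DE runs at 58.8° + (180° − 116.6°) = 122.2° from the x-axis; with |DE| = 32.3, E = D + 32.3·(cos 122.2°, sin 122.2°) = (3.872, 62.15). DE is perpendicular to EL; with |EL| = 24.1 on the left of DE, L = E + 24.1·(-0.8462, -0.5329) = (-16.52, 49.30). Then |TL| = |L − T| = 52.00.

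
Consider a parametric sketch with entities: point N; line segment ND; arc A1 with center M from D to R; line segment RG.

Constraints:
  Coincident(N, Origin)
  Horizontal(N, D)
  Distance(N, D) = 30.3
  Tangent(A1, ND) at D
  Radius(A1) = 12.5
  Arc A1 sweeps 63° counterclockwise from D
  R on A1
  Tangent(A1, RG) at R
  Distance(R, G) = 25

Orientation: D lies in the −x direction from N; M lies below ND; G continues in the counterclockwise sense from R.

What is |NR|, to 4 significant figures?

42.00

Since A1 is tangent to ND there, MD ⟂ ND, so M = D + (0, -12.5) = (-30.30, -12.50). On A1, D sits at bearing 90° from M; a 63° counterclockwise sweep puts R at bearing 153°, so R = M + 12.5·(cos 153°, sin 153°) = (-41.44, -6.825). Then |NR| = |R − N| = 42.00.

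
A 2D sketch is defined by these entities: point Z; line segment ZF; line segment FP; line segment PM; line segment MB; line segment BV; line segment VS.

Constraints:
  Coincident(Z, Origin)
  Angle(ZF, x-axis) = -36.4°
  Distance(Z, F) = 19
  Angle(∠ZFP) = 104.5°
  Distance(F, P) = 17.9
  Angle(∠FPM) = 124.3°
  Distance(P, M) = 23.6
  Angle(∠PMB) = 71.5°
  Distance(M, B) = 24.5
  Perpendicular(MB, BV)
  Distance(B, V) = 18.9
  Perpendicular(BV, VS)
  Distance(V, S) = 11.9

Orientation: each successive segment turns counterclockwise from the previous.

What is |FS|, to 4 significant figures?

14.71

Z is at the origin; ZF runs at -36.4° with length 19.0, so F = (15.29, -11.27). ∠ZFP = 104.5° gives FP at 39.10° from the x-axis; with |FP| = 17.9, P = (29.18, 0.01414). ∠FPM = 124.3° gives PM at 94.80° from the x-axis; with |PM| = 23.6, M = (27.21, 23.53). ∠PMB = 71.5° gives MB at -156.7° from the x-axis; with |MB| = 24.5, B = (4.707, 13.84). MB is perpendicular to BV, so BV runs at -66.70°; with |BV| = 18.9, V = (12.18, -3.518). BV ⟂ VS, so VS runs at 23.30°; with |VS| = 11.9, S = (23.11, 1.189). Then |FS| = |S − F| = 14.71.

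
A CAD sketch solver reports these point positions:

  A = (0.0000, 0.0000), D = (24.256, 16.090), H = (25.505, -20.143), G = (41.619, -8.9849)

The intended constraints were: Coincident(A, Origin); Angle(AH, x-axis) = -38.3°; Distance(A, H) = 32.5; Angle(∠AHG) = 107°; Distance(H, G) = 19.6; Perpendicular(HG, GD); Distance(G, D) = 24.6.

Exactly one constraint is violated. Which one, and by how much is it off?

Distance(G, D) = 24.6 — off by 5.90.

A = (0.00, 0.00) ✓; AH at -38.30° ✓; |AH| = 32.50 ✓; ∠AHG = 107.0° ✓; |HG| = 19.60 ✓; ∠(HG, GD) = 90.00° ✓; |GD| = 30.50 ✗.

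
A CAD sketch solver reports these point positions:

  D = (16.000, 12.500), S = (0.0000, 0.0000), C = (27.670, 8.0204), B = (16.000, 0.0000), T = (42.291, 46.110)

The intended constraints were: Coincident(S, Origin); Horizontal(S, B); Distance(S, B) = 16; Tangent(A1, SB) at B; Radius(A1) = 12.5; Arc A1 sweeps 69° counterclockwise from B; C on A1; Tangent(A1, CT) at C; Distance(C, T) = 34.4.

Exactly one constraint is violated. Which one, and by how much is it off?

Distance(C, T) = 34.4 — off by 6.40.

S = (0.00, 0.00) ✓; S.y = 0.00, B.y = 0.00 ✓; |SB| = 16.00 ✓; ∠(DB, BS) = 90.00° ✓; |DB| = 12.50 ✓; bearing(D→C) − bearing(D→B) = 69.00° ✓; |DC| = 12.50 ✓; ∠(DC, CT) = 90.00° ✓; |CT| = 40.80 ✗.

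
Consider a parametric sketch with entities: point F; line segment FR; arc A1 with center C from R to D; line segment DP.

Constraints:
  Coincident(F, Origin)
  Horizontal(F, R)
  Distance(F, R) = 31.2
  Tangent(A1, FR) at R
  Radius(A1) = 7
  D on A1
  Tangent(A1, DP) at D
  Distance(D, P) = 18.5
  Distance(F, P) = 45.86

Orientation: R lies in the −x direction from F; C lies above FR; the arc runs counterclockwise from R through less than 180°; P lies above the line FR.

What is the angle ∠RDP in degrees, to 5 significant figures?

114.45°

Checks: |FR| = 31.20 ✓; |CD| = 7.000 ✓; ∠(CD, DP) = 90.00° ✓; |DP| = 18.50 ✓; |FP| = 45.86 ✓.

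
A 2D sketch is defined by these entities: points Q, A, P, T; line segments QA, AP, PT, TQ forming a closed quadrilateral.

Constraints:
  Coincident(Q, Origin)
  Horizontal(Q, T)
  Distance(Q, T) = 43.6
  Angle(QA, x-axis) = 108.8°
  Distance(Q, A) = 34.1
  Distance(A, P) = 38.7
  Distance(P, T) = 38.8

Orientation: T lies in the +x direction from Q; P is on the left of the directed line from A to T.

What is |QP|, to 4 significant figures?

44.84

Checks: |AP| = 38.70 ✓; |PT| = 38.80 ✓.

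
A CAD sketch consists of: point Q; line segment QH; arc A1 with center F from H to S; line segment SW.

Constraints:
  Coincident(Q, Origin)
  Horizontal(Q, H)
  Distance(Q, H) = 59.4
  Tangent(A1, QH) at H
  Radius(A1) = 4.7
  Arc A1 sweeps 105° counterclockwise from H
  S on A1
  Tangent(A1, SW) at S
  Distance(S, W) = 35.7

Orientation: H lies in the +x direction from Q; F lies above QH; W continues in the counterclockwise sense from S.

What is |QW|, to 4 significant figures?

68.00

Q is at the origin; Q and H share the same y with |QH| = 59.4 and H on the +x side, so H = (59.40, 0.000). The tangent condition forces FH to be normal to QH, so F = H + (0, 4.7) = (59.40, 4.700). On A1, H sits at bearing -90° from F; a 105° counterclockwise sweep puts S at bearing 15°, so S = F + 4.7·(cos 15°, sin 15°) = (63.94, 5.916). A1 meets SW tangentially, so FS is at right angles to SW, so SW runs along (−sin 15°, cos 15°); with |SW| = 35.7, W = (54.70, 40.40). Then |QW| = |W − Q| = 68.00.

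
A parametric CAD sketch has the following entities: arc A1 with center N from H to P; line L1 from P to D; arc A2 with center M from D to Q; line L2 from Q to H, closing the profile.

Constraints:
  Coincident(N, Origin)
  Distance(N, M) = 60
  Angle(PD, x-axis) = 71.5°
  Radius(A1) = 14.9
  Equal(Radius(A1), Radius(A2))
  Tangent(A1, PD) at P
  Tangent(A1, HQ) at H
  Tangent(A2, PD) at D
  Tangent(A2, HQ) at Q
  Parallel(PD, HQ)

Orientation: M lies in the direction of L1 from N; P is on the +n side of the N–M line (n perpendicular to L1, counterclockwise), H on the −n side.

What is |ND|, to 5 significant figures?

61.822

Tangency of A1 to both parallel lines with radius 14.9 puts P and H at N ± 14.9·n: P = (-14.130, 4.7278), H = (14.130, -4.7278). Equal radii place D and Q the same way about M: D = M + 14.9·n = (4.9083, 61.627), Q = M − 14.9·n = (33.168, 52.172). Then |ND| = |D − N| = 61.822.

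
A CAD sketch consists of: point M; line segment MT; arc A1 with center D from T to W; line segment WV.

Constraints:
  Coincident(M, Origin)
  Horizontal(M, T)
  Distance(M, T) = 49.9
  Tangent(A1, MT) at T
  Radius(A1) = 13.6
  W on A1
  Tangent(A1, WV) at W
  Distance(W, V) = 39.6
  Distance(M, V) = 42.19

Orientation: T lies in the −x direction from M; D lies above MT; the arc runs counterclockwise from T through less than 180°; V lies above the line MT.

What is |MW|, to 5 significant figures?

39.086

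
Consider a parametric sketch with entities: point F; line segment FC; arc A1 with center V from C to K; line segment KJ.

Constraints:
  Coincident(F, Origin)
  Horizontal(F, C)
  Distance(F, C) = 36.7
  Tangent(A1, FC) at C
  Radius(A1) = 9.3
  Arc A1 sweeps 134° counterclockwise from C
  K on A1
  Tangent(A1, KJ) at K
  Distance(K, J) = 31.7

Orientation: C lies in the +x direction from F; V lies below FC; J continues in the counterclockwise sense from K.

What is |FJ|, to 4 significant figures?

64.76

On A1, C sits at bearing 90° from V; a 134° counterclockwise sweep puts K at bearing 224°, so K = V + 9.3·(cos 224°, sin 224°) = (30.01, -15.76). Tangency of A1 to KJ means the radius VK is perpendicular to KJ, so KJ runs along (−sin 224°, cos 224°); with |KJ| = 31.7, J = (52.03, -38.56). Then |FJ| = |J − F| = 64.76.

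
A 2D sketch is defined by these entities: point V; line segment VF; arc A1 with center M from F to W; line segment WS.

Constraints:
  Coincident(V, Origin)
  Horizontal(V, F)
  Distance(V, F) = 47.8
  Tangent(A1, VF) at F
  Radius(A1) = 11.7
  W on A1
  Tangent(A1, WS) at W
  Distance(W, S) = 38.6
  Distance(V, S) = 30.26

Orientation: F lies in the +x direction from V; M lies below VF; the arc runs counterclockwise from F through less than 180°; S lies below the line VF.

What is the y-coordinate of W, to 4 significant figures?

-2.870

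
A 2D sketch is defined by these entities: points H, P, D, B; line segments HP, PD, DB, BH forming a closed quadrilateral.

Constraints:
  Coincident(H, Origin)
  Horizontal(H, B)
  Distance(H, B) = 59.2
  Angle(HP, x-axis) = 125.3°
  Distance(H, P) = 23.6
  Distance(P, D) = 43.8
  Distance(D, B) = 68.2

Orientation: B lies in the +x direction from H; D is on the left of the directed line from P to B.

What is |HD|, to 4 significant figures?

54.36

Checks: |HB| = 59.20 ✓; |HP| = 23.60 ✓; |PD| = 43.80 ✓; |DB| = 68.20 ✓.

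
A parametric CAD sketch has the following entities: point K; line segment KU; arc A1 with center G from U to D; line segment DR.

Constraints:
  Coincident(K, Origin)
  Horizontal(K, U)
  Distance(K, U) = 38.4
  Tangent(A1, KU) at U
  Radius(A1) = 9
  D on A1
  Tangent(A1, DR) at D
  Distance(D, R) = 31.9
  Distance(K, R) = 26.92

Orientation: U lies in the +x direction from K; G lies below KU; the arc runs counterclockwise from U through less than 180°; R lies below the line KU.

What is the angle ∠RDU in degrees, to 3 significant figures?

157°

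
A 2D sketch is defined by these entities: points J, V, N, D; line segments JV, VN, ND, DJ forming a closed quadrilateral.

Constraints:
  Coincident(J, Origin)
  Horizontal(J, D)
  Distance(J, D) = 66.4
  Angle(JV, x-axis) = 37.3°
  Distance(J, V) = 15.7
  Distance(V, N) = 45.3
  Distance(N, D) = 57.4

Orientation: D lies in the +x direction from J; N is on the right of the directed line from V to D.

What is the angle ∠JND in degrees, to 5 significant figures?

83.280°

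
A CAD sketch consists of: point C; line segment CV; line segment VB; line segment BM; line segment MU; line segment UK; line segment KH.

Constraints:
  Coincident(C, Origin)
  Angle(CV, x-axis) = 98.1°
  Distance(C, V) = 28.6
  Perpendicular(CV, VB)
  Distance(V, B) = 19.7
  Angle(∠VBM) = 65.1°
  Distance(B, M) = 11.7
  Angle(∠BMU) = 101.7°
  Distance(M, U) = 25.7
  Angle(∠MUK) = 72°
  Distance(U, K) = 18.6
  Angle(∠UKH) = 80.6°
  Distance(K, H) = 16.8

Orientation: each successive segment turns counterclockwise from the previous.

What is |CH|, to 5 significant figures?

31.286

C is at the origin; CV runs at 98.1° with length 28.6, so V = (-4.0298, 28.315). CV ⟂ VB, so VB runs at -171.90°; with |VB| = 19.7, B = (-23.533, 25.539). ∠VBM = 65.1° gives BM at -57.000° from the x-axis; with |BM| = 11.7, M = (-17.161, 15.726). ∠BMU = 101.7° gives MU at 21.300° from the x-axis; with |MU| = 25.7, U = (6.7835, 25.062). ∠MUK = 72.0° gives UK at 129.30° from the x-axis; with |UK| = 18.6, K = (-4.9974, 39.455). ∠UKH = 80.6° gives KH at -131.30° from the x-axis; with |KH| = 16.8, H = (-16.085, 26.834). Then |CH| = |H − C| = 31.286.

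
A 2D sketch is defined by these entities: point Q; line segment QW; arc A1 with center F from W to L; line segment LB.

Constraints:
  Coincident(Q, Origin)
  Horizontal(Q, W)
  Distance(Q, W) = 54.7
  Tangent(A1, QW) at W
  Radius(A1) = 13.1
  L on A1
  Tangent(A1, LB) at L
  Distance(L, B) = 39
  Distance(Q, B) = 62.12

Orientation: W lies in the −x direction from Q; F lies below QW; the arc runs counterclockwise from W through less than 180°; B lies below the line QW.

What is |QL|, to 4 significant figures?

67.81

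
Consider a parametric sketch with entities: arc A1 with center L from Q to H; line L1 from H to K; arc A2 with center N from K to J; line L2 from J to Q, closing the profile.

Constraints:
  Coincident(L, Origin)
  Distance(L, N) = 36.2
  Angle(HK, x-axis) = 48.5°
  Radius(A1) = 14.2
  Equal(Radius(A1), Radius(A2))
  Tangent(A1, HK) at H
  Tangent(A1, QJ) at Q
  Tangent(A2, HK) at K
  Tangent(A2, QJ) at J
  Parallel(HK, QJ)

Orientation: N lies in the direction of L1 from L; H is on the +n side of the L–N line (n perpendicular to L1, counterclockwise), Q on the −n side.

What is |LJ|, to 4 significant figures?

38.89

The slot axis is L1's direction at 48.5°, so u = (cos 48.5°, sin 48.5°) = (0.6626, 0.7490) and n = (−sin 48.5°, cos 48.5°) = (-0.7490, 0.6626). L is at the origin and N lies 36.2 along u from L, so N = 36.2·u = (23.99, 27.11). Tangency of A1 to both parallel lines with radius 14.2 puts H and Q at L ± 14.2·n: H = (-10.64, 9.409), Q = (10.64, -9.409). Equal radii place K and J the same way about N: K = N + 14.2·n = (13.35, 36.52), J = N − 14.2·n = (34.62, 17.70). Then |LJ| = |J − L| = 38.89.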